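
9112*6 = 54672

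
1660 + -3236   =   - 1576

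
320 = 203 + 117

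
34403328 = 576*59728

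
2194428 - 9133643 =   -  6939215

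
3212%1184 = 844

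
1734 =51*34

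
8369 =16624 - 8255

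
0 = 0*86491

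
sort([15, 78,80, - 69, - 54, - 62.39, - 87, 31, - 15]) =[ - 87, - 69, - 62.39,- 54, - 15, 15,31, 78,  80 ]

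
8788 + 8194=16982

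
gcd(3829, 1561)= 7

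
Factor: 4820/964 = 5 = 5^1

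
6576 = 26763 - 20187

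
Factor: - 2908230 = -2^1*3^1*5^1* 13^1*7457^1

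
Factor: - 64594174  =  -2^1*53^1*609379^1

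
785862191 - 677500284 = 108361907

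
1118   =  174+944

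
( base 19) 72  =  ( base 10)135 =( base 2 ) 10000111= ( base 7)252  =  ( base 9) 160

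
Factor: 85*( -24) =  - 2040 = - 2^3*3^1 * 5^1* 17^1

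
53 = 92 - 39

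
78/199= 78/199 = 0.39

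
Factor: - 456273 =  - 3^4*43^1*131^1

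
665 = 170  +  495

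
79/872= 79/872 = 0.09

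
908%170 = 58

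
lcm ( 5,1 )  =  5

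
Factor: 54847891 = 7^1*7835413^1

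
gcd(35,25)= 5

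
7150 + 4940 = 12090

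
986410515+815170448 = 1801580963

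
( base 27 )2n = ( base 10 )77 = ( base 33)2b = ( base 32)2d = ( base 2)1001101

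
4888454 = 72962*67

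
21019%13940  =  7079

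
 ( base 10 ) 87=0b1010111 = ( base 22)3l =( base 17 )52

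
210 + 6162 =6372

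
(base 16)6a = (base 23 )4E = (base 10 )106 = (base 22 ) 4i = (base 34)34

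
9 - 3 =6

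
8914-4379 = 4535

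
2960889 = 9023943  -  6063054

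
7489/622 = 7489/622 = 12.04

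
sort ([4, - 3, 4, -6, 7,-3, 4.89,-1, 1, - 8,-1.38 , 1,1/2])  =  [-8, - 6, - 3, - 3,-1.38,  -  1,1/2,1, 1,4, 4,  4.89, 7]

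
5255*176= 924880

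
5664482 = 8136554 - 2472072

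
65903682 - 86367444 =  - 20463762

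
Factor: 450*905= 2^1*3^2* 5^3*181^1 = 407250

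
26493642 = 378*70089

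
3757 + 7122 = 10879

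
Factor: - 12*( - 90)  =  2^3*3^3*5^1=1080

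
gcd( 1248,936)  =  312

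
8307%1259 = 753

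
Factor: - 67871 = -67^1*1013^1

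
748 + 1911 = 2659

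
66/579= 22/193 = 0.11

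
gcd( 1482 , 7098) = 78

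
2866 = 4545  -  1679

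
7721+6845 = 14566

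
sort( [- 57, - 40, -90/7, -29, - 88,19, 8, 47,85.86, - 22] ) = [-88, - 57  , -40, - 29, -22 ,-90/7 , 8,19,47,85.86]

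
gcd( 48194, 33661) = 1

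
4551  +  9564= 14115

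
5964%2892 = 180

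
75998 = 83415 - 7417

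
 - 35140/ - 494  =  17570/247 = 71.13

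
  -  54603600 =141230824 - 195834424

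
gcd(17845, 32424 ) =1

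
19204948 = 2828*6791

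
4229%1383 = 80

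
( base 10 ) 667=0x29B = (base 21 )1AG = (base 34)JL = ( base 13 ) 3c4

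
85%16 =5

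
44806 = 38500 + 6306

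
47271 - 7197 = 40074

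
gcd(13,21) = 1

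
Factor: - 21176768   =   - 2^6*  330887^1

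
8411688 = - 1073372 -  - 9485060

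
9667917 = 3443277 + 6224640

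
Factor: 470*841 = 2^1 * 5^1*29^2*47^1 = 395270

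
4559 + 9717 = 14276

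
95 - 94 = 1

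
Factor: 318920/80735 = 952/241 = 2^3*7^1 * 17^1*241^( - 1 ) 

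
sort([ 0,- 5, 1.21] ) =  [-5,0, 1.21]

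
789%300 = 189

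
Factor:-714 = -2^1*3^1*7^1*17^1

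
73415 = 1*73415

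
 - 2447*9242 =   -  22615174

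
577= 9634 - 9057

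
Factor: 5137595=5^1*1027519^1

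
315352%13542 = 3886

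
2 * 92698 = 185396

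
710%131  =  55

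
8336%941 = 808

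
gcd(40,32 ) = 8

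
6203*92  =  570676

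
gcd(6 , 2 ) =2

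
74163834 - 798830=73365004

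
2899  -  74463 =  - 71564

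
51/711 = 17/237  =  0.07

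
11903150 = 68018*175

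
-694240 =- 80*8678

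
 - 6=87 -93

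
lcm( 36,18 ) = 36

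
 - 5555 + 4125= - 1430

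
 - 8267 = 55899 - 64166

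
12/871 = 12/871 = 0.01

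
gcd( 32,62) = 2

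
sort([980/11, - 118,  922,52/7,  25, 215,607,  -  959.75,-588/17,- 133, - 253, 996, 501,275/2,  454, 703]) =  [  -  959.75,-253, - 133, - 118,-588/17,52/7,25 , 980/11,275/2,  215,454,  501,607,703, 922,  996] 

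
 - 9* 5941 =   -  53469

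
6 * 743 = 4458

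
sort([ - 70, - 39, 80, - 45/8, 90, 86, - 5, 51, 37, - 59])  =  [ - 70, - 59, - 39, -45/8, - 5,37,51, 80,86, 90] 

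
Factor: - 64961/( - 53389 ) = 7^( - 1 ) * 13^1 * 19^1*29^( - 1 )  =  247/203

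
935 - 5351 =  - 4416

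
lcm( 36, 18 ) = 36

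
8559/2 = 4279 + 1/2 = 4279.50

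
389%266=123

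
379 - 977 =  - 598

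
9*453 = 4077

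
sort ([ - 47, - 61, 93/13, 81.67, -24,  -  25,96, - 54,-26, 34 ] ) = [-61, - 54, - 47, - 26, - 25,-24, 93/13, 34, 81.67, 96 ]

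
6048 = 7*864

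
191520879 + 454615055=646135934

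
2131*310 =660610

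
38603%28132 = 10471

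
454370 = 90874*5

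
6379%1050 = 79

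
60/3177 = 20/1059 =0.02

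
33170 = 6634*5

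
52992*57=3020544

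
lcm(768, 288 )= 2304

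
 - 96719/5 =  - 19344+1/5 = - 19343.80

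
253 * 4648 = 1175944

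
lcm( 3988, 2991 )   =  11964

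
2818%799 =421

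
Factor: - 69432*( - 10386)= 721120752 = 2^4*3^3*11^1 * 263^1*577^1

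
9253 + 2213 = 11466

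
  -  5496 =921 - 6417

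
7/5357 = 7/5357 = 0.00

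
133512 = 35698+97814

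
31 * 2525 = 78275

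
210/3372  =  35/562 = 0.06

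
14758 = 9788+4970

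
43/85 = 43/85  =  0.51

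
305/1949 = 305/1949 = 0.16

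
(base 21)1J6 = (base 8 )1516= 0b1101001110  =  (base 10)846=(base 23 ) 1di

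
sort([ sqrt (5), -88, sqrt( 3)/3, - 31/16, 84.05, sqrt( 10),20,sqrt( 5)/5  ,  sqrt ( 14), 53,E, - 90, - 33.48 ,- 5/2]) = [ - 90, - 88, - 33.48 , - 5/2, - 31/16, sqrt ( 5) /5, sqrt( 3)/3, sqrt ( 5), E,sqrt( 10 ), sqrt (14) , 20, 53, 84.05]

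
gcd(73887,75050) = 1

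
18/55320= 3/9220 = 0.00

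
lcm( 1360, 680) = 1360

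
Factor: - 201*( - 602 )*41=4961082 = 2^1*3^1 * 7^1*41^1 * 43^1*67^1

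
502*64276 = 32266552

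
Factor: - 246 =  - 2^1*  3^1 * 41^1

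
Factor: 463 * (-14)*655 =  - 2^1 * 5^1* 7^1*131^1  *  463^1  =  -4245710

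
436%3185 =436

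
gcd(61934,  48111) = 1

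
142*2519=357698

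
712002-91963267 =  - 91251265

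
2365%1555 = 810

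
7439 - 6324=1115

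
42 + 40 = 82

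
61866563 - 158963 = 61707600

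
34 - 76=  - 42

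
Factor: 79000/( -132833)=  - 2^3*5^3*79^1 * 132833^( - 1)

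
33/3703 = 33/3703 = 0.01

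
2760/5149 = 2760/5149 = 0.54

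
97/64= 1 + 33/64 = 1.52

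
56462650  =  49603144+6859506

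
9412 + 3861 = 13273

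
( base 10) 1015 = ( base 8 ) 1767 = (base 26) 1D1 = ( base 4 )33313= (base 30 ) 13P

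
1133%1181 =1133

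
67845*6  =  407070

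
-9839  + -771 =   -  10610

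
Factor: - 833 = -7^2*17^1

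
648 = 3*216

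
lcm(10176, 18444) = 295104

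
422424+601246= 1023670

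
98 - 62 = 36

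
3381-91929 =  -88548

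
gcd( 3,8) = 1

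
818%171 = 134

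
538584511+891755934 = 1430340445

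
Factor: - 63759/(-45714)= 53/38 = 2^ ( - 1 ) * 19^ ( - 1)*53^1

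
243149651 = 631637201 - 388487550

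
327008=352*929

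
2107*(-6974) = -14694218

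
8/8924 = 2/2231=0.00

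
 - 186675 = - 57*3275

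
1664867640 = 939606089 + 725261551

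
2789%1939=850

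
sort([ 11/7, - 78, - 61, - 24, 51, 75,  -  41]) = [ - 78, - 61, - 41, - 24, 11/7,  51, 75] 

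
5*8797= 43985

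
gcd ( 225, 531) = 9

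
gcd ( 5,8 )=1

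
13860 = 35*396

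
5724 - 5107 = 617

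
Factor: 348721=17^1* 73^1*281^1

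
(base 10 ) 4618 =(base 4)1020022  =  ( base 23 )8GI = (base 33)47V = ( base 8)11012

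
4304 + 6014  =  10318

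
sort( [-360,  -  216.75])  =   [  -  360,-216.75]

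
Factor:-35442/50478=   -  33/47 = - 3^1*11^1*47^( - 1 ) 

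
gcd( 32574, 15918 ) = 6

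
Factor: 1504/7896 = 4/21 =2^2*3^( - 1 )*7^( - 1) 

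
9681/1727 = 9681/1727 = 5.61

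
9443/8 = 9443/8=   1180.38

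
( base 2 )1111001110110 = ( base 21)HE7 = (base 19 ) 12B8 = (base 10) 7798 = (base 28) 9QE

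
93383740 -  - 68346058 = 161729798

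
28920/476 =60 + 90/119 = 60.76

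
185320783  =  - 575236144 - -760556927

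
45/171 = 5/19 = 0.26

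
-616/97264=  - 77/12158 =- 0.01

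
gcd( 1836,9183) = 3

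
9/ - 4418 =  - 9/4418 = - 0.00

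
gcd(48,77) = 1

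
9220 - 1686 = 7534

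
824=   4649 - 3825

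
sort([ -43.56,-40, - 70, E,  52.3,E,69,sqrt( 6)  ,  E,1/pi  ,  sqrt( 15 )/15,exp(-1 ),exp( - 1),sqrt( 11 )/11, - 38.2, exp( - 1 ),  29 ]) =[-70 ,-43.56, -40, - 38.2,sqrt(15 ) /15, sqrt(11 ) /11,1/pi,exp( - 1 ),exp( - 1), exp( - 1 ) , sqrt(6) , E,E,E,29,52.3,69 ]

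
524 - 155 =369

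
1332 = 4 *333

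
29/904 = 29/904 = 0.03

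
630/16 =39 + 3/8 = 39.38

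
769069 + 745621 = 1514690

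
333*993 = 330669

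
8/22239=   8/22239 = 0.00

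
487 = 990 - 503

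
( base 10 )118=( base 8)166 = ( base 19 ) 64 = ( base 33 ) 3J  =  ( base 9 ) 141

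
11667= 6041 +5626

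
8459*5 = 42295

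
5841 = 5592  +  249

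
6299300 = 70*89990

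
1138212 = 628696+509516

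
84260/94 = 896  +  18/47 = 896.38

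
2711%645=131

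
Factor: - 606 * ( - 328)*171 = 33989328 = 2^4*3^3*19^1*41^1*101^1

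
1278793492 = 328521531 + 950271961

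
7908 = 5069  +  2839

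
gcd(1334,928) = 58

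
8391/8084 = 8391/8084  =  1.04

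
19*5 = 95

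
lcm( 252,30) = 1260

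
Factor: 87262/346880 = 2^( - 7 )*5^( - 1 )*7^1*23^1 = 161/640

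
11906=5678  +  6228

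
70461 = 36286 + 34175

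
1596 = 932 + 664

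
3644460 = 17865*204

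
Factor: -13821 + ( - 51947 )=  -  2^3 *8221^1 = -65768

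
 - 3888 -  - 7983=4095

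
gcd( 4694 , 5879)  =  1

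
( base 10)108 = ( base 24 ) 4C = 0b1101100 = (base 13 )84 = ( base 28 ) 3O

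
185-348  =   - 163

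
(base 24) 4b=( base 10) 107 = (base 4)1223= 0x6b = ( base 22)4J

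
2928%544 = 208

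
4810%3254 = 1556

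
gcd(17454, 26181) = 8727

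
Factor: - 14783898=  - 2^1* 3^1 * 2463983^1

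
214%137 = 77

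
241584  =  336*719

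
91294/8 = 11411 + 3/4 = 11411.75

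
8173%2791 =2591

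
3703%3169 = 534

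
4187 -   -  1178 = 5365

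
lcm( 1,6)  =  6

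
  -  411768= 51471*(  -  8)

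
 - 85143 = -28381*3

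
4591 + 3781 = 8372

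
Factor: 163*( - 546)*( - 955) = 2^1*3^1 *5^1*7^1 * 13^1 *163^1*191^1 = 84993090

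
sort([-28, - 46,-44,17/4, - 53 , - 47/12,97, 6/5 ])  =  [ - 53, - 46, - 44, - 28, - 47/12,  6/5,17/4, 97]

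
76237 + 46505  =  122742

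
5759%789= 236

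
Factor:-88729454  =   - 2^1 * 11^1*4033157^1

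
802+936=1738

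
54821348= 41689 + 54779659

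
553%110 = 3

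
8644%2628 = 760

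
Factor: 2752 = 2^6*43^1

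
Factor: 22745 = 5^1*4549^1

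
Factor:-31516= - 2^2*7879^1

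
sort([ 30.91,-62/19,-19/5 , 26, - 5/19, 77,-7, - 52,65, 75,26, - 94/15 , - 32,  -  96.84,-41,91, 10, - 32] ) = [ - 96.84,  -  52,- 41,  -  32, - 32,  -  7, -94/15, - 19/5, - 62/19, - 5/19,  10,  26, 26, 30.91,65, 75 , 77,  91]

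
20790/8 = 2598 + 3/4=2598.75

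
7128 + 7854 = 14982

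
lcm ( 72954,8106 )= 72954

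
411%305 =106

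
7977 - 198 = 7779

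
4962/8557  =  4962/8557 = 0.58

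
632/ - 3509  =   - 632/3509 = -  0.18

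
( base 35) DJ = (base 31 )F9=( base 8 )732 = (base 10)474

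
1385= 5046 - 3661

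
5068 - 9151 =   -  4083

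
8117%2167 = 1616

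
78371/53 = 78371/53 = 1478.70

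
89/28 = 3 +5/28 = 3.18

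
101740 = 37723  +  64017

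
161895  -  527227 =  - 365332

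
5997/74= 5997/74=81.04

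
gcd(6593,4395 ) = 1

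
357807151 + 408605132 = 766412283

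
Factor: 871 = 13^1*67^1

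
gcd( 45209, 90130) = 1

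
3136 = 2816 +320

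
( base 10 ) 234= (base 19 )C6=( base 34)6u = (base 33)73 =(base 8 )352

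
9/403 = 9/403 = 0.02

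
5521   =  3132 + 2389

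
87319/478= 182+ 323/478 = 182.68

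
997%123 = 13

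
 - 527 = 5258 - 5785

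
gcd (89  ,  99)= 1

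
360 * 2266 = 815760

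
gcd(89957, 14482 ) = 1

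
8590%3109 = 2372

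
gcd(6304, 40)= 8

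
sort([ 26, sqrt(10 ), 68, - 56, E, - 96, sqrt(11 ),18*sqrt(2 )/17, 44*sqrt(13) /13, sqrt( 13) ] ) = [ - 96,  -  56,18 * sqrt(2) /17, E,sqrt( 10), sqrt(11 ), sqrt(13), 44 *sqrt(13)/13, 26, 68 ]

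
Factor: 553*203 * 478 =2^1 * 7^2*29^1*79^1 *239^1  =  53659802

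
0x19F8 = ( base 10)6648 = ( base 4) 1213320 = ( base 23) CD1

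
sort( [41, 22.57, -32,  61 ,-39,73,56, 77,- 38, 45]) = [ - 39, - 38, - 32  ,  22.57,41, 45, 56,61,73, 77]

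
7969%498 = 1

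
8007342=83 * 96474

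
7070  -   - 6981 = 14051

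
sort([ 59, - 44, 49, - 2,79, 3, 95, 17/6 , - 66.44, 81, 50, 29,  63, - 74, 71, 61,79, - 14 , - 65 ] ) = [ - 74, - 66.44, - 65, - 44, - 14, - 2, 17/6,3,29,49, 50, 59, 61, 63,71, 79, 79, 81, 95]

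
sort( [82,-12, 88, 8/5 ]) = [-12, 8/5,82,88 ]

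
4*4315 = 17260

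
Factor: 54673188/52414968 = 2^( -1)*2183957^( - 1)*4556099^1   =  4556099/4367914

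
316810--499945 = 816755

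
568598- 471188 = 97410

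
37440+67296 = 104736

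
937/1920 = 937/1920 = 0.49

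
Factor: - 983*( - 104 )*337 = 34452184 = 2^3*13^1*337^1*983^1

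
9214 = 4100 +5114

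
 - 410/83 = -410/83 = - 4.94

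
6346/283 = 22 + 120/283 = 22.42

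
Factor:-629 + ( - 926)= - 1555 =- 5^1*311^1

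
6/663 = 2/221 = 0.01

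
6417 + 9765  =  16182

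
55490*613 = 34015370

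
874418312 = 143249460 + 731168852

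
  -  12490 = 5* ( - 2498)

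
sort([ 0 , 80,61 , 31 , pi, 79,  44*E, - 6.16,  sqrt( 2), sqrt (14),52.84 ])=[ - 6.16 , 0, sqrt( 2 ), pi , sqrt( 14 ),31, 52.84,  61,79 , 80,44 * E]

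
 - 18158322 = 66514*( - 273)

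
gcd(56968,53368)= 8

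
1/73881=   1/73881 = 0.00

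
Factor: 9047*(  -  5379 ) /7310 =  - 2^( - 1)*3^1*5^(  -  1 )*11^1* 17^(  -  1)*43^( - 1) * 83^1*109^1*163^1  =  -48663813/7310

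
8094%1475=719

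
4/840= 1/210 = 0.00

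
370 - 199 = 171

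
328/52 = 6  +  4/13 = 6.31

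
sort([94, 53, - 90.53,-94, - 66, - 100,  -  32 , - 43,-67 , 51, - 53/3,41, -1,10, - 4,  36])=[-100,  -  94, - 90.53, - 67 ,  -  66, - 43, - 32, - 53/3,-4, - 1, 10,36, 41,51,53,94]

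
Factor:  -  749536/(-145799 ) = 2^5*59^1*397^1*145799^( - 1 ) 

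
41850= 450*93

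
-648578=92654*(-7) 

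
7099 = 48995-41896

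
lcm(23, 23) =23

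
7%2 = 1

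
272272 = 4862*56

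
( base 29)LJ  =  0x274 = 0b1001110100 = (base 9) 767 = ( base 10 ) 628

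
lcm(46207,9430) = 462070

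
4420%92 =4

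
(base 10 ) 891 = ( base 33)r0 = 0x37b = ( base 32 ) rr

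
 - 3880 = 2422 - 6302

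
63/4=15+ 3/4 = 15.75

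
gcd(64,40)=8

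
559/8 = 559/8 = 69.88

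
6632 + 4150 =10782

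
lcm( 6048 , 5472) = 114912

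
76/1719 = 76/1719 = 0.04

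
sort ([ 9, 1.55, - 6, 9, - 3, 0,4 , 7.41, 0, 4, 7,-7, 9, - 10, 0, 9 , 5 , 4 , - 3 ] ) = [-10,-7, - 6  , - 3, - 3, 0,0, 0, 1.55,4,4, 4,5,7, 7.41, 9, 9,  9, 9 ]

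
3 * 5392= 16176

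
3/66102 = 1/22034 = 0.00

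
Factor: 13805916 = 2^2*3^1*127^1*9059^1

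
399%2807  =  399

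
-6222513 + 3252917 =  - 2969596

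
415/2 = 207 + 1/2 =207.50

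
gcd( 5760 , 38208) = 192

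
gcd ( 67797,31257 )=9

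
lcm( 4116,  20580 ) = 20580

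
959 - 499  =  460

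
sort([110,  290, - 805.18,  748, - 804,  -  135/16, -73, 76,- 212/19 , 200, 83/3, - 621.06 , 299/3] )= [ - 805.18,-804, - 621.06, - 73,-212/19, - 135/16,  83/3, 76 , 299/3 , 110,200,290, 748 ]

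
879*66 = 58014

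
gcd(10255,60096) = 1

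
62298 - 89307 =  - 27009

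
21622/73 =21622/73= 296.19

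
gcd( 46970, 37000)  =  10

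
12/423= 4/141  =  0.03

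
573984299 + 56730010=630714309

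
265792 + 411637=677429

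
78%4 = 2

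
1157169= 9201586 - 8044417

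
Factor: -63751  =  -37^1 * 1723^1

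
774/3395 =774/3395 = 0.23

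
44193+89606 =133799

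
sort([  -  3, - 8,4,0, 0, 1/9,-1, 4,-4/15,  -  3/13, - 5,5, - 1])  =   [ - 8, - 5 , - 3, - 1, - 1,-4/15, - 3/13, 0,0, 1/9,4, 4,5]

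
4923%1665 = 1593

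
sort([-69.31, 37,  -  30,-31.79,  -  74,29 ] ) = [-74,-69.31 ,-31.79, - 30, 29, 37 ]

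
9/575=9/575 = 0.02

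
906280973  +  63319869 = 969600842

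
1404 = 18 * 78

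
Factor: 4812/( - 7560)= - 2^( - 1)*3^( - 2)*5^( - 1 )*7^( - 1 )*401^1 = - 401/630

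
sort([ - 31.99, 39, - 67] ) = [-67, - 31.99,39 ] 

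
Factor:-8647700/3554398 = -4323850/1777199 = -  2^1*5^2*31^ (-1 )* 57329^(-1 ) * 86477^1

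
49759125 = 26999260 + 22759865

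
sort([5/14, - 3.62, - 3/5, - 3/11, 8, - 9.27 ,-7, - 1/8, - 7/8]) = [ - 9.27, - 7, - 3.62,-7/8,  -  3/5, - 3/11,  -  1/8,5/14,8 ]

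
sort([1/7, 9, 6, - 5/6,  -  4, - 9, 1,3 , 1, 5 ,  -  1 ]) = [-9, - 4,-1, - 5/6, 1/7, 1, 1,  3 , 5, 6,9 ]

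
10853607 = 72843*149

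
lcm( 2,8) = 8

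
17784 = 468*38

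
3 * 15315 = 45945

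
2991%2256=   735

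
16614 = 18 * 923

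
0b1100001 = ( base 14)6d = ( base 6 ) 241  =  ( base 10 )97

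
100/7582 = 50/3791 =0.01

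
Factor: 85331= 85331^1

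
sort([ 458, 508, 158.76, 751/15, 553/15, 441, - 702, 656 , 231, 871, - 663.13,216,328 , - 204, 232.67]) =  [ - 702, - 663.13, - 204 , 553/15, 751/15, 158.76, 216, 231, 232.67, 328, 441, 458,508, 656, 871 ] 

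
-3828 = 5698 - 9526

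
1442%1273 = 169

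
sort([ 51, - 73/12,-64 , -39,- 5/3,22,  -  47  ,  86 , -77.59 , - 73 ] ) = [ - 77.59 , - 73 , - 64, - 47,-39 , - 73/12,  -  5/3, 22,51,86 ] 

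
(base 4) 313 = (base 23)29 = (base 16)37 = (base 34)1L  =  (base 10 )55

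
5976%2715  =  546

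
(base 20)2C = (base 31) 1l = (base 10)52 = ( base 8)64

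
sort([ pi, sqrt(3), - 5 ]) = [ - 5, sqrt( 3 ),  pi] 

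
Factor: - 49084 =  - 2^2*7^1* 1753^1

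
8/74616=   1/9327 = 0.00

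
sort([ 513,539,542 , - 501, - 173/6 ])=[ - 501, - 173/6,513,539, 542 ] 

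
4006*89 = 356534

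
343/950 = 343/950 = 0.36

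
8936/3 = 8936/3 = 2978.67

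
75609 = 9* 8401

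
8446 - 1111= 7335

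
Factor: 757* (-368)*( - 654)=182188704= 2^5*3^1*23^1*109^1*757^1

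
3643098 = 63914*57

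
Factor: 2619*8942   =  23419098 = 2^1*3^3*17^1 * 97^1*263^1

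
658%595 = 63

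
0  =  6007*0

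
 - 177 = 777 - 954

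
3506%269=9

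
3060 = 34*90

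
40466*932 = 37714312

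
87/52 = 87/52  =  1.67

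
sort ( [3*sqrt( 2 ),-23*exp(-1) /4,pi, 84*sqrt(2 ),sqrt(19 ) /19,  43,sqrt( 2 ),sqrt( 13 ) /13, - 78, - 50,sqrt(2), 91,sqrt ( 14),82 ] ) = [ - 78, - 50, - 23*exp( - 1)/4,sqrt(19) /19, sqrt( 13 )/13 , sqrt ( 2),  sqrt ( 2),  pi, sqrt(14),3*sqrt( 2 ),  43, 82,91,84 * sqrt(2 ) ]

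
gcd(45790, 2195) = 5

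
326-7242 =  -6916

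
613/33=18 + 19/33   =  18.58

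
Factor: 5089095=3^3*5^1*11^1*23^1*149^1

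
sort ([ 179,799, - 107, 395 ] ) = [-107 , 179,395, 799 ]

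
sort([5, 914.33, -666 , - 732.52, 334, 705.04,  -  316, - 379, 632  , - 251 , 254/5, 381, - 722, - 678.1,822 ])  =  [ - 732.52, - 722, - 678.1,  -  666, - 379, - 316, -251, 5,  254/5,334,381,  632,  705.04, 822,914.33 ] 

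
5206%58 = 44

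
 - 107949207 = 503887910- 611837117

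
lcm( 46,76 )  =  1748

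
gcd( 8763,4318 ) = 127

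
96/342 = 16/57 = 0.28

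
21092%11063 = 10029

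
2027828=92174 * 22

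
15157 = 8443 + 6714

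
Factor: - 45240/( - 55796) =30/37 = 2^1*3^1 * 5^1*37^( - 1)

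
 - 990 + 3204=2214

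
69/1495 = 3/65 = 0.05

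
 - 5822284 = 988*( - 5893)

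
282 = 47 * 6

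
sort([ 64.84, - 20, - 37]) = [ - 37, - 20 , 64.84]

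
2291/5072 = 2291/5072=0.45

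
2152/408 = 5  +  14/51  =  5.27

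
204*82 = 16728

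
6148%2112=1924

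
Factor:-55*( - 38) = 2^1*5^1*11^1*19^1  =  2090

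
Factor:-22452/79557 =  - 7484/26519 =- 2^2 * 23^( - 1)*1153^( - 1 )*1871^1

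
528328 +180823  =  709151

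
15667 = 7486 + 8181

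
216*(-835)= - 180360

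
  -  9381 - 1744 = - 11125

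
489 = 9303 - 8814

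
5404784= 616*8774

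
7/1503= 7/1503 =0.00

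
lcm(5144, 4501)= 36008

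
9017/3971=9017/3971 = 2.27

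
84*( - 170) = - 14280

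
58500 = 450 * 130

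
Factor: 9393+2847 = 2^4 * 3^2*5^1*17^1 = 12240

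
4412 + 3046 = 7458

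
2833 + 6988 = 9821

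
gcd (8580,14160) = 60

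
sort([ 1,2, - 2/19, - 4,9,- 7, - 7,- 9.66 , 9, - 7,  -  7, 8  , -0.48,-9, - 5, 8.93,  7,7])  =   [-9.66, - 9, - 7, - 7,  -  7, - 7, -5 ,- 4,-0.48, - 2/19,1,2,  7, 7,8,8.93,9, 9 ]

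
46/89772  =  23/44886 = 0.00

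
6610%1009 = 556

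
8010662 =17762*451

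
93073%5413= 1052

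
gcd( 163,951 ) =1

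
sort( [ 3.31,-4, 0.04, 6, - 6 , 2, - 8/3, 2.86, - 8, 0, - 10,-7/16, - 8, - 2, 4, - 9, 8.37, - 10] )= [ - 10, - 10, - 9, - 8, - 8, - 6, - 4, - 8/3, - 2, - 7/16,0 , 0.04,  2,2.86,3.31, 4, 6, 8.37]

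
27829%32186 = 27829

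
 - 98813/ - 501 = 197 + 116/501= 197.23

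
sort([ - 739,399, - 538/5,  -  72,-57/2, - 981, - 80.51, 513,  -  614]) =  [ - 981 , -739, - 614,  -  538/5, - 80.51,  -  72,  -  57/2,399,513 ]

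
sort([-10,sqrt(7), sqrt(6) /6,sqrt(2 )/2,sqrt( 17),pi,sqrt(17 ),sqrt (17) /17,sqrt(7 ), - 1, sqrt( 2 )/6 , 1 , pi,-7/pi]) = [-10, - 7/pi,-1,sqrt(2) /6,sqrt( 17 )/17,sqrt( 6)/6,sqrt(2)/2,1,sqrt(7 ), sqrt( 7 ), pi, pi, sqrt (17),sqrt( 17 )]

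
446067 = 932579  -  486512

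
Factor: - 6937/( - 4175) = 5^( - 2)*7^1 * 167^ ( - 1)*991^1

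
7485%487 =180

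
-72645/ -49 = 72645/49 = 1482.55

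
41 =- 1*(-41)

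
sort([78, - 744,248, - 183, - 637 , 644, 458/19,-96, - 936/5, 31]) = [ - 744, - 637 ,-936/5, - 183, - 96, 458/19 , 31, 78, 248, 644 ]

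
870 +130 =1000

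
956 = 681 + 275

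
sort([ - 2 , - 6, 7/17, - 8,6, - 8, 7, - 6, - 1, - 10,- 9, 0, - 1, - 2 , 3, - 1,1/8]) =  [  -  10,-9, - 8, - 8, - 6, - 6, - 2 , - 2 , - 1,-1, - 1,0 , 1/8,7/17,3,6,7]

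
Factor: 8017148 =2^2* 521^1*3847^1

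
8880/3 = 2960 =2960.00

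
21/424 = 21/424 =0.05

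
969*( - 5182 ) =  - 5021358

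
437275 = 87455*5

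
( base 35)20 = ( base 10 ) 70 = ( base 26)2I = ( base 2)1000110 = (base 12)5A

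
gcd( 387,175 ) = 1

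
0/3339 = 0 = 0.00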